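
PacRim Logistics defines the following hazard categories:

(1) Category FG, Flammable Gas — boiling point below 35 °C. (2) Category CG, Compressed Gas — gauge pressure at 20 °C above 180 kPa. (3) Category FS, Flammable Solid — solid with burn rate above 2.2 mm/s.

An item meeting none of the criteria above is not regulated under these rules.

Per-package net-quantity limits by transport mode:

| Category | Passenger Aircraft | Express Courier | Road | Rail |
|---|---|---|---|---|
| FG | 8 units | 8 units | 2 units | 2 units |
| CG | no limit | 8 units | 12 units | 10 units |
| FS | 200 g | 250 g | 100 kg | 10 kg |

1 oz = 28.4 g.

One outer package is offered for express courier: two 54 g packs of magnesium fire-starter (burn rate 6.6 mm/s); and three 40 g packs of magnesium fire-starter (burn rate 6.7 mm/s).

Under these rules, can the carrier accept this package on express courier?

Yes

With burn rate 6.6 mm/s (> 2.2 mm/s), the magnesium fire-starter falls in Category FS.
Burn rate 6.7 mm/s meets the Category FS criterion (Flammable Solid), so the magnesium fire-starter is Category FS.
Category FS net quantity: (two 54 g packs = 108 g) + (three 40 g packs = 120 g) = 228 g.
228 g is within the express courier limit of 250 g for Category FS.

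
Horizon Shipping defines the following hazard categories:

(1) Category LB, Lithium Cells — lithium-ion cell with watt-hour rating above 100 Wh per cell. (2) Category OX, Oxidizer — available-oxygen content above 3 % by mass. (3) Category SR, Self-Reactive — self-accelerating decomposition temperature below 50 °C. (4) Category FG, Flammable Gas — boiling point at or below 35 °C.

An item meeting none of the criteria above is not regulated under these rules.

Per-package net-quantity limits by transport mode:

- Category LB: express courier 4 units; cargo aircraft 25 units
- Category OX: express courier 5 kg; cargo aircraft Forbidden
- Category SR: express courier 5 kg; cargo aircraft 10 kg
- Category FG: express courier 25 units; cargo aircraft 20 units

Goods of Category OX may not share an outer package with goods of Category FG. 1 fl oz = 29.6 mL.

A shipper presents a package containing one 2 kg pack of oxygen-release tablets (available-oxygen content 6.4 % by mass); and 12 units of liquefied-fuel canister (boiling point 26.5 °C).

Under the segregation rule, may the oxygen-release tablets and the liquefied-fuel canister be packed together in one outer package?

With available-oxygen content 6.4 % by mass (> 3 % by mass), the oxygen-release tablets fall in Category OX.
Boiling point 26.5 °C meets the Category FG criterion (Flammable Gas), so the liquefied-fuel canister is Category FG.
Category OX and Category FG may not share an outer package.

No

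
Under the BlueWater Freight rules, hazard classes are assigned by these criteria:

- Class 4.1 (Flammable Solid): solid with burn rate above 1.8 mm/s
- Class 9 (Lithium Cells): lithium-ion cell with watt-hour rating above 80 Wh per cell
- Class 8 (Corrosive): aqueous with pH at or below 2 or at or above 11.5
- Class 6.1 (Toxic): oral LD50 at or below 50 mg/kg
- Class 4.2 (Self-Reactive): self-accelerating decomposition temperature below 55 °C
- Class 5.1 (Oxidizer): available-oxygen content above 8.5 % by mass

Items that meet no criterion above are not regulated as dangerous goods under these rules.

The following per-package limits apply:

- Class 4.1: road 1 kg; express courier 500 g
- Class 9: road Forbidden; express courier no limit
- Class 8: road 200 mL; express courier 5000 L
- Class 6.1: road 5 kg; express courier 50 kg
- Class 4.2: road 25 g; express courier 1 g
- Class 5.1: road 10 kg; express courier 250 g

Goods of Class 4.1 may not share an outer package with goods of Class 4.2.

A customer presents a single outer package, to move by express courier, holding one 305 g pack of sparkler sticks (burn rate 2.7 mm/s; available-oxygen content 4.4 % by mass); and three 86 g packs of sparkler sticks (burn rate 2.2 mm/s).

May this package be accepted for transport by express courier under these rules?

No

With burn rate 2.7 mm/s (> 1.8 mm/s), the sparkler sticks fall in Class 4.1.
The sparkler sticks have burn rate 2.2 mm/s, which is > 1.8 mm/s, so they are Class 4.1 (Flammable Solid).
Class 4.1 net quantity: 305 g + (three 86 g packs = 258 g) = 563 g.
563 g exceeds the express courier limit of 500 g for Class 4.1.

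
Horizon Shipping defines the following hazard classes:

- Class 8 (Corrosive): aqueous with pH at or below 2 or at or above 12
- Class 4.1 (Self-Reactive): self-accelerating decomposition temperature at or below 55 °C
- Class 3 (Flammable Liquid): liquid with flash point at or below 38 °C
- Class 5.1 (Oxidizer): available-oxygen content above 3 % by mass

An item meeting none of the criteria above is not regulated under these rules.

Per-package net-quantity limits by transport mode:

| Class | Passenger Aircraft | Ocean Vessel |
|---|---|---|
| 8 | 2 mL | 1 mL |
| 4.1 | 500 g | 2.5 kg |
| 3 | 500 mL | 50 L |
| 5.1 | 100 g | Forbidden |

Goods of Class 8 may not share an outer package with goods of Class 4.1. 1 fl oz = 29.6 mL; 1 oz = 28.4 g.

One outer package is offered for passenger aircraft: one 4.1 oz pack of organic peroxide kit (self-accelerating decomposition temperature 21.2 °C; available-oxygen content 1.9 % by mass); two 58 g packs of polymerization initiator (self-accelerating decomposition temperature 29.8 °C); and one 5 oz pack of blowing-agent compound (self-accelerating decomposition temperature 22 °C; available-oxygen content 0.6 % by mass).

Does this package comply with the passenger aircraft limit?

Self-accelerating decomposition temperature 21.2 °C meets the Class 4.1 criterion (Self-Reactive), so the organic peroxide kit is Class 4.1.
Self-accelerating decomposition temperature 29.8 °C meets the Class 4.1 criterion (Self-Reactive), so the polymerization initiator is Class 4.1.
Self-accelerating decomposition temperature 22 °C meets the Class 4.1 criterion (Self-Reactive), so the blowing-agent compound is Class 4.1.
Total Class 4.1: (one 4.1 oz pack = 116.44 g) + (two 58 g packs = 116 g) + (one 5 oz pack = 142 g) = 374.44 g.
374.44 g ≤ 500 g (passenger aircraft limit, Class 4.1) — within limit.

Yes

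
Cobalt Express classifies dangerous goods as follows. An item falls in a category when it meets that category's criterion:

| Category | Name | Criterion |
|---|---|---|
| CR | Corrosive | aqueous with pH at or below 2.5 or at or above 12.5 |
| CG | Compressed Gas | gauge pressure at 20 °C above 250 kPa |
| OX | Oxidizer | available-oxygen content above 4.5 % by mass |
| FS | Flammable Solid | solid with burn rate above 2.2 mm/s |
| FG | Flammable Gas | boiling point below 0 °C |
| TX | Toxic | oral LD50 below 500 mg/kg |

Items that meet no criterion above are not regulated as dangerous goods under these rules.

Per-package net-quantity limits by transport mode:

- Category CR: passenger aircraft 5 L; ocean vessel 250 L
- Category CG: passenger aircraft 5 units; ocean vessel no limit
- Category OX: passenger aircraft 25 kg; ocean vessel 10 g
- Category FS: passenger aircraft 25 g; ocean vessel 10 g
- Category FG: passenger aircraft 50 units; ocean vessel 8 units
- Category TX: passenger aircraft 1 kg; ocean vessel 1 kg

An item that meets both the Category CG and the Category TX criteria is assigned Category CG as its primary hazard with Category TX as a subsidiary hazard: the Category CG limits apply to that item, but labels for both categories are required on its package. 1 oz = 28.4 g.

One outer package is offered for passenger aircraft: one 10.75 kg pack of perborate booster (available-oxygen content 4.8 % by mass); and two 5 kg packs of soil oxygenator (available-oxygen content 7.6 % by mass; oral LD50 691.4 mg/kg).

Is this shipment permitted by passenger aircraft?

Yes

Available-oxygen content 4.8 % by mass meets the Category OX criterion (Oxidizer), so the perborate booster is Category OX.
Soil oxygenator: available-oxygen content 7.6 % by mass > 4.5 % by mass → Category OX (Oxidizer).
Total Category OX: 10.75 kg + (two 5 kg packs = 10 kg) = 20.75 kg.
That is within the Category OX passenger aircraft limit of 25 kg.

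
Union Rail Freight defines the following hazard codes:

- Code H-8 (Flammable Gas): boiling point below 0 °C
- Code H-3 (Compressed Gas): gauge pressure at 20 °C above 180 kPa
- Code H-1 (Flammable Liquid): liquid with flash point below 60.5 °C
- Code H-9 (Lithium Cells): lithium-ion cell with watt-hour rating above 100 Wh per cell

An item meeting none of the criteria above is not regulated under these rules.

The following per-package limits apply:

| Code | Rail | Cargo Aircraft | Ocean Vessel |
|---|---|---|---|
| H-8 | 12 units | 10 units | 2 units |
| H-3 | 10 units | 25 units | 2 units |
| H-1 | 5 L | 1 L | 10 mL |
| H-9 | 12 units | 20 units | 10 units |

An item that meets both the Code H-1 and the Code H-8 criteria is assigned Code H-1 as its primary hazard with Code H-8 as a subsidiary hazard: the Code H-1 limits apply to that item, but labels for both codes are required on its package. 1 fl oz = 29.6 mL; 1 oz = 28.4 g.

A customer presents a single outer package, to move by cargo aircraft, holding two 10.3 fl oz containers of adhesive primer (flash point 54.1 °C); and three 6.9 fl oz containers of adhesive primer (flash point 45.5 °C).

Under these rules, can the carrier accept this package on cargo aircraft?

No

With flash point 54.1 °C (< 60.5 °C), the adhesive primer falls in Code H-1.
The adhesive primer has flash point 45.5 °C, which is < 60.5 °C, so it is Code H-1 (Flammable Liquid).
Total Code H-1: (two 10.3 fl oz containers = 609.76 mL) + (three 6.9 fl oz containers = 612.72 mL) = 1222.48 mL.
1222.48 mL > 1 L (cargo aircraft limit, Code H-1) — over the limit.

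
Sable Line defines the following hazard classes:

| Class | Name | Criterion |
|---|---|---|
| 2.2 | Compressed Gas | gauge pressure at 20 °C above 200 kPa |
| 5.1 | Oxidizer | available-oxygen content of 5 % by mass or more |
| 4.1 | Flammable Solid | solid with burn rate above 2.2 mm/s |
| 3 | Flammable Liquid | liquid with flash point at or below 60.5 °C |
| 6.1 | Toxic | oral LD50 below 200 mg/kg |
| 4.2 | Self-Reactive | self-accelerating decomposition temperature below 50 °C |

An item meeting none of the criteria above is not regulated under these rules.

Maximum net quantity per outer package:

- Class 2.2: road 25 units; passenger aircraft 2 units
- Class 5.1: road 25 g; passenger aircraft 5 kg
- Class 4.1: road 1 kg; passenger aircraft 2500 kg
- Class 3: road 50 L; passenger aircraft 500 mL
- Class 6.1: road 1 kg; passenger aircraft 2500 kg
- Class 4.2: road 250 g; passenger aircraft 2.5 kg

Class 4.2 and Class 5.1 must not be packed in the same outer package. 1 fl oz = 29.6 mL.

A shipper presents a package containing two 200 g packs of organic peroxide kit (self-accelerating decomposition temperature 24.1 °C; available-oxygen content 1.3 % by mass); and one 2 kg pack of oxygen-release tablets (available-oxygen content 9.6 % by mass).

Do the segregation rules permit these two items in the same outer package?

Organic peroxide kit: self-accelerating decomposition temperature 24.1 °C < 50 °C → Class 4.2 (Self-Reactive).
Available-oxygen content 9.6 % by mass meets the Class 5.1 criterion (Oxidizer), so the oxygen-release tablets are Class 5.1.
Class 4.2 and Class 5.1 may not share an outer package.

No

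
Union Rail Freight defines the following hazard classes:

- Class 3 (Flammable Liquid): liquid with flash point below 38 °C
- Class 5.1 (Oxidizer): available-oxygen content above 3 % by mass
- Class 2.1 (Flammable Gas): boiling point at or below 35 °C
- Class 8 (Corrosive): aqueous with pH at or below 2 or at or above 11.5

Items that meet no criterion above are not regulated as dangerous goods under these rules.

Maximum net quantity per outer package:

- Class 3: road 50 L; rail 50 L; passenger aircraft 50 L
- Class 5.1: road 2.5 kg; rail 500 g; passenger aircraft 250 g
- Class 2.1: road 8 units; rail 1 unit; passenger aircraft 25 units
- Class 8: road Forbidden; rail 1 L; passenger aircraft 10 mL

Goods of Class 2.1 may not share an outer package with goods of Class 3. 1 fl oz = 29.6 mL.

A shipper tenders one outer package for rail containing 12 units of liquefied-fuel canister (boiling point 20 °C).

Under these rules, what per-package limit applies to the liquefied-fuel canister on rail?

1 unit

With boiling point 20 °C (≤ 35 °C), the liquefied-fuel canister falls in Class 2.1.
The rail limit for Class 2.1 is 1 unit.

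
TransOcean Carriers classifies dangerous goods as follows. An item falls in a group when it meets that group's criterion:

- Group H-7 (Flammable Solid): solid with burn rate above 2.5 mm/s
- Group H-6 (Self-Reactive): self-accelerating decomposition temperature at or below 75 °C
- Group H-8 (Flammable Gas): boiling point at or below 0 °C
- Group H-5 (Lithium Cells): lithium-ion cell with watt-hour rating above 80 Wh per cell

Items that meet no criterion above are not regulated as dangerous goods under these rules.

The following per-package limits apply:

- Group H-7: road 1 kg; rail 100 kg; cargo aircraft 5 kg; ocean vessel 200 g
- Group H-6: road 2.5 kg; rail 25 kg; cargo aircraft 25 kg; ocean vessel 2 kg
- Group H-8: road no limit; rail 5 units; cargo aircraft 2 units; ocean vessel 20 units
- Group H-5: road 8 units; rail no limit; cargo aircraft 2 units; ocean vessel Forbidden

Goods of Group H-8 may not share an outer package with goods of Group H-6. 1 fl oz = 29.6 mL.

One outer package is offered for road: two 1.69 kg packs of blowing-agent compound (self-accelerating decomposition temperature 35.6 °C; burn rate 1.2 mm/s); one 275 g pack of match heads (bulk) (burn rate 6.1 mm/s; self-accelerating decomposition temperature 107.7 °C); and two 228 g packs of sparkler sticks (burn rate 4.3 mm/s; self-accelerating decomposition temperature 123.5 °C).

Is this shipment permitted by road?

No

Blowing-agent compound: self-accelerating decomposition temperature 35.6 °C ≤ 75 °C → Group H-6 (Self-Reactive).
With burn rate 6.1 mm/s (> 2.5 mm/s), the match heads (bulk) fall in Group H-7.
With burn rate 4.3 mm/s (> 2.5 mm/s), the sparkler sticks fall in Group H-7.
Total Group H-7: 275 g + (two 228 g packs = 456 g) = 731 g.
731 g is within the road limit of 1 kg for Group H-7.
Group H-6 quantity: two 1.69 kg packs = 3.38 kg.
That exceeds the Group H-6 road limit of 2.5 kg.
The segregation rule (Group H-8 with Group H-6) does not apply to Group H-7 with Group H-6.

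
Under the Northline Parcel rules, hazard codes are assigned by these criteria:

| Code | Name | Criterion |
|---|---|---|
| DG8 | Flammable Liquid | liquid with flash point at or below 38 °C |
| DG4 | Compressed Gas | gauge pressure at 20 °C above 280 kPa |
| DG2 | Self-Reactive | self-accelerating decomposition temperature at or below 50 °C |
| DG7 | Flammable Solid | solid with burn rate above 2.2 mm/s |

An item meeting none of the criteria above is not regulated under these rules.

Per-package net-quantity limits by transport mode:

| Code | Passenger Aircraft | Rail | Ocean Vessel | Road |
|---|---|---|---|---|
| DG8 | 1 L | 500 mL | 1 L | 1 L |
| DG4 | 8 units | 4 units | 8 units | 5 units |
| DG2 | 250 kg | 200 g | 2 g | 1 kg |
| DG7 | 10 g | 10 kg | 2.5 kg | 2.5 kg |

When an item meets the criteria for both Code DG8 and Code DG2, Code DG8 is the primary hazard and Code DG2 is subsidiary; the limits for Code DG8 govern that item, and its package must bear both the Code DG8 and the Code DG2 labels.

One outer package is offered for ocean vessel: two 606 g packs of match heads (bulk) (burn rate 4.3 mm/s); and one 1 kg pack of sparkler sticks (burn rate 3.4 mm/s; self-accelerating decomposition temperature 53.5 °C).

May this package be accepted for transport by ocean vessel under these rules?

Yes

With burn rate 4.3 mm/s (> 2.2 mm/s), the match heads (bulk) fall in Code DG7.
The sparkler sticks have burn rate 3.4 mm/s, which is > 2.2 mm/s, so they are Code DG7 (Flammable Solid).
Total Code DG7: (two 606 g packs = 1.212 kg) + 1 kg = 2.212 kg.
2.212 kg ≤ 2.5 kg (ocean vessel limit, Code DG7) — within limit.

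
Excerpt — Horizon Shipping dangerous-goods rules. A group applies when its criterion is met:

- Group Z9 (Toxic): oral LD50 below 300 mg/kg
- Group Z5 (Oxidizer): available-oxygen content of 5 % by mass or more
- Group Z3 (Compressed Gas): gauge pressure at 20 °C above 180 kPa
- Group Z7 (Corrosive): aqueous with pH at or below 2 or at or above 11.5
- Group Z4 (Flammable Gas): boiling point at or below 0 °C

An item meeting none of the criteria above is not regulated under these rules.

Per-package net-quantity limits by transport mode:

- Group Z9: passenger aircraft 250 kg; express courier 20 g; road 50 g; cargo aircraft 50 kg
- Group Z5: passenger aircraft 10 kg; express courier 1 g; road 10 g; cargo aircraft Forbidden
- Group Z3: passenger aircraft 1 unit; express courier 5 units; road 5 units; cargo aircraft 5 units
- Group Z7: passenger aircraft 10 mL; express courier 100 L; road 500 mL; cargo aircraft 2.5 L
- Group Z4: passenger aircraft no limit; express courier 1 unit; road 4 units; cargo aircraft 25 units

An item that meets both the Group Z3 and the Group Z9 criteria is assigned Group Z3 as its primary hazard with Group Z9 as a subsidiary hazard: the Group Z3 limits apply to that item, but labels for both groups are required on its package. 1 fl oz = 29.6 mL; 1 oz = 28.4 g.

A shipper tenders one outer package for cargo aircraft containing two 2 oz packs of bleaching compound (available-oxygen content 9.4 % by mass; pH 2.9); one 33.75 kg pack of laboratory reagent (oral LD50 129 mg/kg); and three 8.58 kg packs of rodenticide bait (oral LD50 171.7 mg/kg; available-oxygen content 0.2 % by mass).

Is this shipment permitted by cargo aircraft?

No

The bleaching compound has available-oxygen content 9.4 % by mass, which is ≥ 5 % by mass, so it is Group Z5 (Oxidizer).
With oral LD50 129 mg/kg (< 300 mg/kg), the laboratory reagent falls in Group Z9.
With oral LD50 171.7 mg/kg (< 300 mg/kg), the rodenticide bait falls in Group Z9.
Group Z9 net quantity: 33.75 kg + (three 8.58 kg packs = 25.74 kg) = 59.49 kg.
59.49 kg > 50 kg (cargo aircraft limit, Group Z9) — over the limit.
Group Z5 quantity: two 2 oz packs = 113.6 g.
Group Z5 is Forbidden by cargo aircraft.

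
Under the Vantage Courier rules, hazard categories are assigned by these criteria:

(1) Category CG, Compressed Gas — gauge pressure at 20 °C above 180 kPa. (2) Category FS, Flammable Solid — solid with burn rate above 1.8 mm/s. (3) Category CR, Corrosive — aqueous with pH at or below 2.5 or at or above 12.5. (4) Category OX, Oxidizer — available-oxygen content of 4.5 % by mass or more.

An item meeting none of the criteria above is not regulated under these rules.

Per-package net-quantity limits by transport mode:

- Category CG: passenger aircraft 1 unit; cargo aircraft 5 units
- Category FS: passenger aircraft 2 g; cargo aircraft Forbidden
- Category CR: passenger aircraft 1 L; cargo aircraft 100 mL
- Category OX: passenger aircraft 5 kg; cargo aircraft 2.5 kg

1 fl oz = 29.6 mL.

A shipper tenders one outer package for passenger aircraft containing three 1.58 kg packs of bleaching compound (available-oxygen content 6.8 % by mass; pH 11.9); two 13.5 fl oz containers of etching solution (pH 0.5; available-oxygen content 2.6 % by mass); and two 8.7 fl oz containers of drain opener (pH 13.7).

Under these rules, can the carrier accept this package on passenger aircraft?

No

Bleaching compound: available-oxygen content 6.8 % by mass ≥ 4.5 % by mass → Category OX (Oxidizer).
The etching solution has pH 0.5, which is ≤ 2.5, so it is Category CR (Corrosive).
With pH 13.7 (≥ 12.5), the drain opener falls in Category CR.
Total Category CR: (two 13.5 fl oz containers = 799.2 mL) + (two 8.7 fl oz containers = 515.04 mL) = 1314.24 mL.
1314.24 mL > 1 L (passenger aircraft limit, Category CR) — over the limit.
Category OX quantity: three 1.58 kg packs = 4.74 kg.
4.74 kg is within the passenger aircraft limit of 5 kg for Category OX.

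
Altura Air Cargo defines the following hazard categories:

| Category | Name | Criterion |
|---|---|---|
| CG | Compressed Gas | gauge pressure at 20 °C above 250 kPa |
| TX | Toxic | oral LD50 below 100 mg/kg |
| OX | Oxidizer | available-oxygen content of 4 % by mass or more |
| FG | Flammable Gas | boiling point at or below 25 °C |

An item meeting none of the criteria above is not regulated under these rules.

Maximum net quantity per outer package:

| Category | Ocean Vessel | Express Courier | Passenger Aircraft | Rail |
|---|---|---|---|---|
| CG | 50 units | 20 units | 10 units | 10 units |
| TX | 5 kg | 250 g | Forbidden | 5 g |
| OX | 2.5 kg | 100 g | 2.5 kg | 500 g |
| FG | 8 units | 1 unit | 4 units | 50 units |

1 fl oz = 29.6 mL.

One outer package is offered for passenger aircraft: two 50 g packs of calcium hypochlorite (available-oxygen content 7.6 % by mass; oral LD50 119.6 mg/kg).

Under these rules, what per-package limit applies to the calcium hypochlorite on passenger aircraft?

With available-oxygen content 7.6 % by mass (≥ 4 % by mass), the calcium hypochlorite falls in Category OX.
The passenger aircraft limit for Category OX is 2.5 kg.

2.5 kg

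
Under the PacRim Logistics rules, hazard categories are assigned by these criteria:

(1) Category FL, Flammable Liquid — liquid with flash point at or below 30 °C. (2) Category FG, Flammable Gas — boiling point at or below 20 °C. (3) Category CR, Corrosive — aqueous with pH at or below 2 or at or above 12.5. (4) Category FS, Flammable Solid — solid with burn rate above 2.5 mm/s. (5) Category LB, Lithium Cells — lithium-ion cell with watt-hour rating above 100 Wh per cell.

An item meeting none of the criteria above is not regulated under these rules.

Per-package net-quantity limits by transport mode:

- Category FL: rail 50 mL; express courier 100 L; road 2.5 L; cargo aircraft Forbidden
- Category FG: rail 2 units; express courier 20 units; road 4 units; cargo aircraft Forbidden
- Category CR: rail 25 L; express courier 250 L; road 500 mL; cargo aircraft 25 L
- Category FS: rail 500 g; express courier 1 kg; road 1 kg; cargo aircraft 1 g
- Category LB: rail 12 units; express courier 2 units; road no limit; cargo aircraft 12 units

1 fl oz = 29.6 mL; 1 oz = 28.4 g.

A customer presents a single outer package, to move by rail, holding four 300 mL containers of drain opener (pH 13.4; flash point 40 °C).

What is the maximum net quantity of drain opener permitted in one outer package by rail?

25 L

With pH 13.4 (≥ 12.5), the drain opener falls in Category CR.
The rail limit for Category CR is 25 L.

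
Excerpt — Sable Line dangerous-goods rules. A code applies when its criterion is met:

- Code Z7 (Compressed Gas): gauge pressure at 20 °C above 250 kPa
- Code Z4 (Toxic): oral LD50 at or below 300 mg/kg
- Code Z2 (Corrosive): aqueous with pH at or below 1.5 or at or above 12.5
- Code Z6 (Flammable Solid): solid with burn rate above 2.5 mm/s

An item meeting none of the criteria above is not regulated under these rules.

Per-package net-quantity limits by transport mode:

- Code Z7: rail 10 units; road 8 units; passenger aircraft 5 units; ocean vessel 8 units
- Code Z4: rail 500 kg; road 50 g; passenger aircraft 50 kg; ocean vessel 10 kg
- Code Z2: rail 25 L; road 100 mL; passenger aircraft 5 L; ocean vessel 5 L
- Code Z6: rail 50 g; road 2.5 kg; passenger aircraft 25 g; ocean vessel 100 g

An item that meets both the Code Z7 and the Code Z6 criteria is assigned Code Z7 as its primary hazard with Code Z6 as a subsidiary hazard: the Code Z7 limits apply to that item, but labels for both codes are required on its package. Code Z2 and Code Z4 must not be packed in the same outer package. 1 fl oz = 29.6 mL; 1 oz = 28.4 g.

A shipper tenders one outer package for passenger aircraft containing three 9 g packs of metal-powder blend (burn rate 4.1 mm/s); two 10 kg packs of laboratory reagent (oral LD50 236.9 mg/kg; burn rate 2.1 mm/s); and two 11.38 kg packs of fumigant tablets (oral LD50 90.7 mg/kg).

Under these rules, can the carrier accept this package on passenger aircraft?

The metal-powder blend has burn rate 4.1 mm/s, which is > 2.5 mm/s, so it is Code Z6 (Flammable Solid).
Oral LD50 236.9 mg/kg meets the Code Z4 criterion (Toxic), so the laboratory reagent is Code Z4.
Fumigant tablets: oral LD50 90.7 mg/kg ≤ 300 mg/kg → Code Z4 (Toxic).
Code Z6 quantity: three 9 g packs = 27 g.
27 g exceeds the passenger aircraft limit of 25 g for Code Z6.
Total Code Z4: (two 10 kg packs = 20 kg) + (two 11.38 kg packs = 22.76 kg) = 42.76 kg.
That is within the Code Z4 passenger aircraft limit of 50 kg.
The segregation rule (Code Z2 with Code Z4) does not apply to Code Z6 with Code Z4.

No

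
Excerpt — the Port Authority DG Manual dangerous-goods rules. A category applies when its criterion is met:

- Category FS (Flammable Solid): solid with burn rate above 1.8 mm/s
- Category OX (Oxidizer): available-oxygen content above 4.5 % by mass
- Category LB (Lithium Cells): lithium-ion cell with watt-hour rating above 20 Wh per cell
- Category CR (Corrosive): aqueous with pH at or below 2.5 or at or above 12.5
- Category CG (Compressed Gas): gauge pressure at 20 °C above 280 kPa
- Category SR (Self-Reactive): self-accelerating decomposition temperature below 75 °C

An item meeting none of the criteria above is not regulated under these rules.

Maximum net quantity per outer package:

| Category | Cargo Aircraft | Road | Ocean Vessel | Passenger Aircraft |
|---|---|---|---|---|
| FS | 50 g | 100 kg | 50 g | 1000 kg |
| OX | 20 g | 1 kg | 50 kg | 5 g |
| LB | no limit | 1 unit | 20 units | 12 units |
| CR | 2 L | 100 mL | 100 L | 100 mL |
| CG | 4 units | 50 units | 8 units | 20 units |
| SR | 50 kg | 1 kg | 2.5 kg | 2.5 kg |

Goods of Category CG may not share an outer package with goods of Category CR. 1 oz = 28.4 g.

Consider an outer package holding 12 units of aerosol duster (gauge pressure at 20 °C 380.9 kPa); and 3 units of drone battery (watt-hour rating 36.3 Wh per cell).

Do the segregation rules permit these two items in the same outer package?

Aerosol duster: gauge pressure at 20 °C 380.9 kPa > 280 kPa → Category CG (Compressed Gas).
Drone battery: watt-hour rating 36.3 Wh per cell > 20 Wh per cell → Category LB (Lithium Cells).
No segregation rule bars Category CG with Category LB.

Yes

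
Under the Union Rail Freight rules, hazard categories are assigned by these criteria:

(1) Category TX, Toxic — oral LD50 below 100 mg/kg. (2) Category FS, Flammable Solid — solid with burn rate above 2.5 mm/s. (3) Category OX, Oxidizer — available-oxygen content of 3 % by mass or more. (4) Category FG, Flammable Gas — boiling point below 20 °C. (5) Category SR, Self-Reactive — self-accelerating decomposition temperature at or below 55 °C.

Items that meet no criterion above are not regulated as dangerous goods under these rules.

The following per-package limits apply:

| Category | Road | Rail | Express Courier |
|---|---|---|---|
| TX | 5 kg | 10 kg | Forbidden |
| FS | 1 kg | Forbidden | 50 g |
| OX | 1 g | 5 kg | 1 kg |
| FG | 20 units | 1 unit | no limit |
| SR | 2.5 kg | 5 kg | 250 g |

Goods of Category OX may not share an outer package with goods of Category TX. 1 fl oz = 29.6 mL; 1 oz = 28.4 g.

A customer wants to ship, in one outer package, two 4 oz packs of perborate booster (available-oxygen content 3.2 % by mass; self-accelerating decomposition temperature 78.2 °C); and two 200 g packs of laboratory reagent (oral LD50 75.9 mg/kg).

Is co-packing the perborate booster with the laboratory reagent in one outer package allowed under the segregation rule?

No

With available-oxygen content 3.2 % by mass (≥ 3 % by mass), the perborate booster falls in Category OX.
Oral LD50 75.9 mg/kg meets the Category TX criterion (Toxic), so the laboratory reagent is Category TX.
Category OX and Category TX may not share an outer package.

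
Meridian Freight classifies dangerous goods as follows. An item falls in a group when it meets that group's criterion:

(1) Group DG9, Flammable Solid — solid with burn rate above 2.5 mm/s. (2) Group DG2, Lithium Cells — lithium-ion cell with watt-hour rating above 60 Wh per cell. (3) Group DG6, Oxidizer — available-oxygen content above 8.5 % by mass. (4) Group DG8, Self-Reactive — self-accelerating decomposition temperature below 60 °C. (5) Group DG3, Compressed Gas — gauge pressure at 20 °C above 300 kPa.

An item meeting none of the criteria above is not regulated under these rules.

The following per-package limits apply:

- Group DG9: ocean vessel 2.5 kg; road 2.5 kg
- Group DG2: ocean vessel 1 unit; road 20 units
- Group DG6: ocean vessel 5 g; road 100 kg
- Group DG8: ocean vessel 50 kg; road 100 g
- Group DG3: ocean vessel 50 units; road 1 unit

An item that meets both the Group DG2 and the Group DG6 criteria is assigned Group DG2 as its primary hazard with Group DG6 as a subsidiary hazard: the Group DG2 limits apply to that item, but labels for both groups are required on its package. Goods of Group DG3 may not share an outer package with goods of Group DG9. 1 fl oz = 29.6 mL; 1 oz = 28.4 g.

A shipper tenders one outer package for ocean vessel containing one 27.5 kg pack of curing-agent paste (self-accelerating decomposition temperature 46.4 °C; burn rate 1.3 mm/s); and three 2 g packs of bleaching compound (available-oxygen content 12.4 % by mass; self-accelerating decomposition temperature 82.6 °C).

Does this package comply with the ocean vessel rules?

The curing-agent paste has self-accelerating decomposition temperature 46.4 °C, which is < 60 °C, so it is Group DG8 (Self-Reactive).
Available-oxygen content 12.4 % by mass meets the Group DG6 criterion (Oxidizer), so the bleaching compound is Group DG6.
Group DG6 quantity: three 2 g packs = 6 g.
That exceeds the Group DG6 ocean vessel limit of 5 g.
Group DG8 quantity: 27.5 kg.
27.5 kg is within the ocean vessel limit of 50 kg for Group DG8.
The segregation rule (Group DG3 with Group DG9) does not apply to Group DG6 with Group DG8.

No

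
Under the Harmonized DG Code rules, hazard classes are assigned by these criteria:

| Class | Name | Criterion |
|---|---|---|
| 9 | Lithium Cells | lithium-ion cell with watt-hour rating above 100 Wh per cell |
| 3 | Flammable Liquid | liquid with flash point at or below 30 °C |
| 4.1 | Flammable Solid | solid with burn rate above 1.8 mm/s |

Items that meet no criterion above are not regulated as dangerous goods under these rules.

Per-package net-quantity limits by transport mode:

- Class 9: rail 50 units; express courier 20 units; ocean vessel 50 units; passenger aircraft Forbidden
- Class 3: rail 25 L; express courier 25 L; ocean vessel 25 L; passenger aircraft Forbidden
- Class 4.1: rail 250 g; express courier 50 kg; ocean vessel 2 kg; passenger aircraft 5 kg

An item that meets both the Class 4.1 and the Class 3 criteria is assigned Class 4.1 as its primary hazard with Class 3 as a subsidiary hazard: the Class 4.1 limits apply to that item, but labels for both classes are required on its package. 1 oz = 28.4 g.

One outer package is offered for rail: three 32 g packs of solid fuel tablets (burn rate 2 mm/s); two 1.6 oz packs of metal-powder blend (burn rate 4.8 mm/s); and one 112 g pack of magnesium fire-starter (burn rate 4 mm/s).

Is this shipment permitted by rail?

No

With burn rate 2 mm/s (> 1.8 mm/s), the solid fuel tablets fall in Class 4.1.
The metal-powder blend has burn rate 4.8 mm/s, which is > 1.8 mm/s, so it is Class 4.1 (Flammable Solid).
Magnesium fire-starter: burn rate 4 mm/s > 1.8 mm/s → Class 4.1 (Flammable Solid).
Class 4.1 net quantity: (three 32 g packs = 96 g) + (two 1.6 oz packs = 90.88 g) + 112 g = 298.88 g.
That exceeds the Class 4.1 rail limit of 250 g.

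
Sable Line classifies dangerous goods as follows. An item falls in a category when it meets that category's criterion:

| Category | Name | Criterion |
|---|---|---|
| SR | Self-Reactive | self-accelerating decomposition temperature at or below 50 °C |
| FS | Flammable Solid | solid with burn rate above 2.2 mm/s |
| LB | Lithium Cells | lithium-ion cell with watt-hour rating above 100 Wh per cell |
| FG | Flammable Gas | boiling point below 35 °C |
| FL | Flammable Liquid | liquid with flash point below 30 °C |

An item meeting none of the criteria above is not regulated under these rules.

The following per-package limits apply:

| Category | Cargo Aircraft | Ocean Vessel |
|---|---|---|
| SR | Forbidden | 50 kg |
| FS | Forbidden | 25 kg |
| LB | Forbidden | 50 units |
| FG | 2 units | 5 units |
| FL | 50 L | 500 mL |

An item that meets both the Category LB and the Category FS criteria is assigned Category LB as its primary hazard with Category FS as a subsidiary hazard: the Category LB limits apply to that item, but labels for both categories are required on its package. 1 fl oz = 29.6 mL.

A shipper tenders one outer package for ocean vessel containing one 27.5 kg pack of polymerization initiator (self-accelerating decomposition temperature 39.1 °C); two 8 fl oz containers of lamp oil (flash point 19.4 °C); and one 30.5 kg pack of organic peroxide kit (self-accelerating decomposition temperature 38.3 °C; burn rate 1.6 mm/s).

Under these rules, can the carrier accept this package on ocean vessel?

No

Self-accelerating decomposition temperature 39.1 °C meets the Category SR criterion (Self-Reactive), so the polymerization initiator is Category SR.
Flash point 19.4 °C meets the Category FL criterion (Flammable Liquid), so the lamp oil is Category FL.
The organic peroxide kit has self-accelerating decomposition temperature 38.3 °C, which is ≤ 50 °C, so it is Category SR (Self-Reactive).
Category SR net quantity: 27.5 kg + 30.5 kg = 58 kg.
That exceeds the Category SR ocean vessel limit of 50 kg.
Category FL quantity: two 8 fl oz containers = 473.6 mL.
473.6 mL is within the ocean vessel limit of 500 mL for Category FL.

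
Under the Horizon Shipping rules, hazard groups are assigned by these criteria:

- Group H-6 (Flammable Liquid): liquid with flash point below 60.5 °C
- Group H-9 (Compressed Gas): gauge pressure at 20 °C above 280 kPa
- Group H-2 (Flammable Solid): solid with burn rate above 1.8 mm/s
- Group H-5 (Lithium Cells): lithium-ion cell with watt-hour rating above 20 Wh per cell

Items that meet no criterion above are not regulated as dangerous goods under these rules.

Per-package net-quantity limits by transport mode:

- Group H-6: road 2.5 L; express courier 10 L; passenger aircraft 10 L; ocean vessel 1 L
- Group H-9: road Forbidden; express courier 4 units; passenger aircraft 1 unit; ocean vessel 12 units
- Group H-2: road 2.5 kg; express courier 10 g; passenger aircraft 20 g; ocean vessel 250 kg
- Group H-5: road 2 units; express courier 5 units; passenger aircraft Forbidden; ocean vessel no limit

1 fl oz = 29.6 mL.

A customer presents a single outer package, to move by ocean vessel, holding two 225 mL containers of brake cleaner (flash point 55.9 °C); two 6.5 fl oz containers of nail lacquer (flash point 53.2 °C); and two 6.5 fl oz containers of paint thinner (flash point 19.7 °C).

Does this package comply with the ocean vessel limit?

No

Brake cleaner: flash point 55.9 °C < 60.5 °C → Group H-6 (Flammable Liquid).
Flash point 53.2 °C meets the Group H-6 criterion (Flammable Liquid), so the nail lacquer is Group H-6.
Paint thinner: flash point 19.7 °C < 60.5 °C → Group H-6 (Flammable Liquid).
Total Group H-6: (two 225 mL containers = 450 mL) + (two 6.5 fl oz containers = 384.8 mL) + (two 6.5 fl oz containers = 384.8 mL) = 1219.6 mL.
That exceeds the Group H-6 ocean vessel limit of 1 L.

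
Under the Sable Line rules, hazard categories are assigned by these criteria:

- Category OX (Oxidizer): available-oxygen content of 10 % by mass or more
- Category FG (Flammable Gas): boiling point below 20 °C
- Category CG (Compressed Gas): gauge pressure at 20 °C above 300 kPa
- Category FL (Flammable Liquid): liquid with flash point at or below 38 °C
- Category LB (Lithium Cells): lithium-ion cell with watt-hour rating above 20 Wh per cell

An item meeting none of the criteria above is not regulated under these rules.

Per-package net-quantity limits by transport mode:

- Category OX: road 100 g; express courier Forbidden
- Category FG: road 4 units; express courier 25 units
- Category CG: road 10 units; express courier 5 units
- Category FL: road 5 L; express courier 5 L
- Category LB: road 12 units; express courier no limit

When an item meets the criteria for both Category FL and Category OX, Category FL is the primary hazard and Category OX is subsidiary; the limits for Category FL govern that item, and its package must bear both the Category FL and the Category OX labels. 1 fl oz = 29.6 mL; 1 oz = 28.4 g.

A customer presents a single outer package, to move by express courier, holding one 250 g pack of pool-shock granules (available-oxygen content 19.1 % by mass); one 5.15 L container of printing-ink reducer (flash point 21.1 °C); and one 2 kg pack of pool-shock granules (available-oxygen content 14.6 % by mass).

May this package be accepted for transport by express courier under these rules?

Available-oxygen content 19.1 % by mass meets the Category OX criterion (Oxidizer), so the pool-shock granules are Category OX.
The printing-ink reducer has flash point 21.1 °C, which is ≤ 38 °C, so it is Category FL (Flammable Liquid).
Pool-shock granules: available-oxygen content 14.6 % by mass ≥ 10 % by mass → Category OX (Oxidizer).
Total Category OX: 250 g + 2 kg = 2.25 kg.
Category OX is Forbidden by express courier.
Category FL quantity: 5.15 L.
5.15 L exceeds the express courier limit of 5 L for Category FL.

No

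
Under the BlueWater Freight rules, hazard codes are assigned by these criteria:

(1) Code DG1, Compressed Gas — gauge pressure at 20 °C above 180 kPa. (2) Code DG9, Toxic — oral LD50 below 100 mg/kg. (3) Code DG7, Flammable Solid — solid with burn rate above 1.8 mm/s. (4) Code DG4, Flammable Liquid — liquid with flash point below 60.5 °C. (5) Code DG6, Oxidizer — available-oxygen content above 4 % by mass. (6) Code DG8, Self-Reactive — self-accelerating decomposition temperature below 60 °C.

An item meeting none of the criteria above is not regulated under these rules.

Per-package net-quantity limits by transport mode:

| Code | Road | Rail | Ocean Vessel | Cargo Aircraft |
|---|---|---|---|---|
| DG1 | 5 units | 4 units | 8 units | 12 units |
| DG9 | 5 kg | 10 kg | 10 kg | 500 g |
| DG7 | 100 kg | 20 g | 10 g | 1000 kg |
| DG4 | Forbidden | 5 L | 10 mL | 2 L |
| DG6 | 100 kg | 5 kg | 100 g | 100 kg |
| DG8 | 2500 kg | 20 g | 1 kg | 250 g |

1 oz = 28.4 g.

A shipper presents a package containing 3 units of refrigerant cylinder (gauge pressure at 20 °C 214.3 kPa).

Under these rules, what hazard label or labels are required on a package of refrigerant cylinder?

Refrigerant cylinder: gauge pressure at 20 °C 214.3 kPa > 180 kPa → Code DG1 (Compressed Gas).
Only the Code DG1 label is required.

Code DG1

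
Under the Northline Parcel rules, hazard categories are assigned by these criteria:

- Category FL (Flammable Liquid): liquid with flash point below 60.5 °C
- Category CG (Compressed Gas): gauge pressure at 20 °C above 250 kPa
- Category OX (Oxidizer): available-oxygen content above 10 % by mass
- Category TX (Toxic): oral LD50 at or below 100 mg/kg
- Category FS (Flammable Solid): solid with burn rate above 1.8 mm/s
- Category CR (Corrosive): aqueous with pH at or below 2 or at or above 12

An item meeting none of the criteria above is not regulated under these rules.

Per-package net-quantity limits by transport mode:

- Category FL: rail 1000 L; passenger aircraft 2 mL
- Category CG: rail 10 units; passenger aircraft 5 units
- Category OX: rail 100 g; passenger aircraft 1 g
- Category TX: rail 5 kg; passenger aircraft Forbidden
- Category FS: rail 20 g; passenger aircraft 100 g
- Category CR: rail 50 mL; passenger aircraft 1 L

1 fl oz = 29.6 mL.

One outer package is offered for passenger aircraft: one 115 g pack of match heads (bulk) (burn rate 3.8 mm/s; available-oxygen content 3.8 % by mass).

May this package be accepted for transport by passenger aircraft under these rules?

With burn rate 3.8 mm/s (> 1.8 mm/s), the match heads (bulk) fall in Category FS.
Category FS quantity: 115 g.
115 g exceeds the passenger aircraft limit of 100 g for Category FS.

No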